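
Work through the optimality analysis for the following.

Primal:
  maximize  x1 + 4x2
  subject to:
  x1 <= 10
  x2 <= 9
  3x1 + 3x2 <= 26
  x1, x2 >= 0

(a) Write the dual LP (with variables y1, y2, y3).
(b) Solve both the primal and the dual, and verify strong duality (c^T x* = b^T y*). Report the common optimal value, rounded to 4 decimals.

The standard primal-dual pair for 'max c^T x s.t. A x <= b, x >= 0' is:
  Dual:  min b^T y  s.t.  A^T y >= c,  y >= 0.

So the dual LP is:
  minimize  10y1 + 9y2 + 26y3
  subject to:
    y1 + 3y3 >= 1
    y2 + 3y3 >= 4
    y1, y2, y3 >= 0

Solving the primal: x* = (0, 8.6667).
  primal value c^T x* = 34.6667.
Solving the dual: y* = (0, 0, 1.3333).
  dual value b^T y* = 34.6667.
Strong duality: c^T x* = b^T y*. Confirmed.

34.6667


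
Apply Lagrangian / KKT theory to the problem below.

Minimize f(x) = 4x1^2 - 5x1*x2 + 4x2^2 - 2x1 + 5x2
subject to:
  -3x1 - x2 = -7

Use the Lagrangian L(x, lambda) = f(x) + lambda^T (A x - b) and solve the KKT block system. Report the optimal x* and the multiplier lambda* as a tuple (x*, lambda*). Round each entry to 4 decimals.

Form the Lagrangian:
  L(x, lambda) = (1/2) x^T Q x + c^T x + lambda^T (A x - b)
Stationarity (grad_x L = 0): Q x + c + A^T lambda = 0.
Primal feasibility: A x = b.

This gives the KKT block system:
  [ Q   A^T ] [ x     ]   [-c ]
  [ A    0  ] [ lambda ] = [ b ]

Solving the linear system:
  x*      = (2, 1)
  lambda* = (3)
  f(x*)   = 11

x* = (2, 1), lambda* = (3)


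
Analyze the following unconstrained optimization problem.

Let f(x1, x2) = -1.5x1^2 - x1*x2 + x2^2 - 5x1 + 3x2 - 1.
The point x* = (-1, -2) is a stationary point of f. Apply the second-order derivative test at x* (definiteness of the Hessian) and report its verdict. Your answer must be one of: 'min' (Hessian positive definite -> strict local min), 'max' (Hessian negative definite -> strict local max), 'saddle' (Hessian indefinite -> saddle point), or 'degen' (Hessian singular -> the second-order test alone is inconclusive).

Compute the Hessian H = grad^2 f:
  H = [[-3, -1], [-1, 2]]
Verify stationarity: grad f(x*) = H x* + g = (0, 0).
Eigenvalues of H: -3.1926, 2.1926.
Eigenvalues have mixed signs, so H is indefinite -> x* is a saddle point.

saddle


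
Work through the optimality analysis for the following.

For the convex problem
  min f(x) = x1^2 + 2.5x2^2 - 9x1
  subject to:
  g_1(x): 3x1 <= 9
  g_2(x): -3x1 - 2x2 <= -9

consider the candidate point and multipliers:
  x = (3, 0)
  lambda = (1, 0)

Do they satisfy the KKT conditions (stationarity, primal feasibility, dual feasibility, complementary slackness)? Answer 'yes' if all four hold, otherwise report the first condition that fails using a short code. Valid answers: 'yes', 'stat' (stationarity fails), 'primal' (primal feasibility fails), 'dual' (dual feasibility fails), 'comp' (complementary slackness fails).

Gradient of f: grad f(x) = Q x + c = (-3, 0)
Constraint values g_i(x) = a_i^T x - b_i:
  g_1((3, 0)) = 0
  g_2((3, 0)) = 0
Stationarity residual: grad f(x) + sum_i lambda_i a_i = (0, 0)
  -> stationarity OK
Primal feasibility (all g_i <= 0): OK
Dual feasibility (all lambda_i >= 0): OK
Complementary slackness (lambda_i * g_i(x) = 0 for all i): OK

Verdict: yes, KKT holds.

yes


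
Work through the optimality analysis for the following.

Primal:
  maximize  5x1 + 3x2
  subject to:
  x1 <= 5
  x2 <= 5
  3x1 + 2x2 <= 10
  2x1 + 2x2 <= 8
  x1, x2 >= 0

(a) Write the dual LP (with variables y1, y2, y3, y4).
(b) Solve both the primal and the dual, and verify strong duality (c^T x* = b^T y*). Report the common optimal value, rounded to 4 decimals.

The standard primal-dual pair for 'max c^T x s.t. A x <= b, x >= 0' is:
  Dual:  min b^T y  s.t.  A^T y >= c,  y >= 0.

So the dual LP is:
  minimize  5y1 + 5y2 + 10y3 + 8y4
  subject to:
    y1 + 3y3 + 2y4 >= 5
    y2 + 2y3 + 2y4 >= 3
    y1, y2, y3, y4 >= 0

Solving the primal: x* = (3.3333, 0).
  primal value c^T x* = 16.6667.
Solving the dual: y* = (0, 0, 1.6667, 0).
  dual value b^T y* = 16.6667.
Strong duality: c^T x* = b^T y*. Confirmed.

16.6667


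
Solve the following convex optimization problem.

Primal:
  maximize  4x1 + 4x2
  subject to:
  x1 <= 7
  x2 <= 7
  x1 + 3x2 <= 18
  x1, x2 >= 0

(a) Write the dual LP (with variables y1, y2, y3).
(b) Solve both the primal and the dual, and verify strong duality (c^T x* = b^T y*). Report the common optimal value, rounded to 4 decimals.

The standard primal-dual pair for 'max c^T x s.t. A x <= b, x >= 0' is:
  Dual:  min b^T y  s.t.  A^T y >= c,  y >= 0.

So the dual LP is:
  minimize  7y1 + 7y2 + 18y3
  subject to:
    y1 + y3 >= 4
    y2 + 3y3 >= 4
    y1, y2, y3 >= 0

Solving the primal: x* = (7, 3.6667).
  primal value c^T x* = 42.6667.
Solving the dual: y* = (2.6667, 0, 1.3333).
  dual value b^T y* = 42.6667.
Strong duality: c^T x* = b^T y*. Confirmed.

42.6667


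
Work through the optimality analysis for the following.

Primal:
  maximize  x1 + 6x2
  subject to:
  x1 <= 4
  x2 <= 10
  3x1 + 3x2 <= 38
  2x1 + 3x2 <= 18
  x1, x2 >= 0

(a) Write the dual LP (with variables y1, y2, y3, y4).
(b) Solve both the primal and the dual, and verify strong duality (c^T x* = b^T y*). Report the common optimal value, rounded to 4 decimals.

The standard primal-dual pair for 'max c^T x s.t. A x <= b, x >= 0' is:
  Dual:  min b^T y  s.t.  A^T y >= c,  y >= 0.

So the dual LP is:
  minimize  4y1 + 10y2 + 38y3 + 18y4
  subject to:
    y1 + 3y3 + 2y4 >= 1
    y2 + 3y3 + 3y4 >= 6
    y1, y2, y3, y4 >= 0

Solving the primal: x* = (0, 6).
  primal value c^T x* = 36.
Solving the dual: y* = (0, 0, 0, 2).
  dual value b^T y* = 36.
Strong duality: c^T x* = b^T y*. Confirmed.

36


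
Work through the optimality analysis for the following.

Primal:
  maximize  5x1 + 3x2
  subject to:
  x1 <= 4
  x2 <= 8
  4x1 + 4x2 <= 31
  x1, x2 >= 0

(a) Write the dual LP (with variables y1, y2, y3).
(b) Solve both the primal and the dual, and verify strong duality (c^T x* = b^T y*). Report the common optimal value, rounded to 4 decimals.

The standard primal-dual pair for 'max c^T x s.t. A x <= b, x >= 0' is:
  Dual:  min b^T y  s.t.  A^T y >= c,  y >= 0.

So the dual LP is:
  minimize  4y1 + 8y2 + 31y3
  subject to:
    y1 + 4y3 >= 5
    y2 + 4y3 >= 3
    y1, y2, y3 >= 0

Solving the primal: x* = (4, 3.75).
  primal value c^T x* = 31.25.
Solving the dual: y* = (2, 0, 0.75).
  dual value b^T y* = 31.25.
Strong duality: c^T x* = b^T y*. Confirmed.

31.25


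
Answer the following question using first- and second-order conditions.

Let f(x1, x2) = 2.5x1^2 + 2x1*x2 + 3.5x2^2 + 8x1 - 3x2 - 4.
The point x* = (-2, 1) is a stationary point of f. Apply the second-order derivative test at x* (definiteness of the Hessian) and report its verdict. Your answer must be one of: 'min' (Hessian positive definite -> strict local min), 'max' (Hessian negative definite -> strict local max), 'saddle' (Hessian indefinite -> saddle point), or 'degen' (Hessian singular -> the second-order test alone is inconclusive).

Compute the Hessian H = grad^2 f:
  H = [[5, 2], [2, 7]]
Verify stationarity: grad f(x*) = H x* + g = (0, 0).
Eigenvalues of H: 3.7639, 8.2361.
Both eigenvalues > 0, so H is positive definite -> x* is a strict local min.

min


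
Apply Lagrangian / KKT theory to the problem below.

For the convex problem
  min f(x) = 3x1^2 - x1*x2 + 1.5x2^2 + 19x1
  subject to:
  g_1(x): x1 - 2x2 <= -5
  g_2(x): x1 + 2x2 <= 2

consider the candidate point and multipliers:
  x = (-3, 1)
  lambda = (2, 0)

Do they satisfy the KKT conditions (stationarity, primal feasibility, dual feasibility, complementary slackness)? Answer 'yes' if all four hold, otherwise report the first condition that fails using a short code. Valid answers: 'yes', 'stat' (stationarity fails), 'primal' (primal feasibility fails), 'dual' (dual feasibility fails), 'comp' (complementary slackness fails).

Gradient of f: grad f(x) = Q x + c = (0, 6)
Constraint values g_i(x) = a_i^T x - b_i:
  g_1((-3, 1)) = 0
  g_2((-3, 1)) = -3
Stationarity residual: grad f(x) + sum_i lambda_i a_i = (2, 2)
  -> stationarity FAILS
Primal feasibility (all g_i <= 0): OK
Dual feasibility (all lambda_i >= 0): OK
Complementary slackness (lambda_i * g_i(x) = 0 for all i): OK

Verdict: the first failing condition is stationarity -> stat.

stat


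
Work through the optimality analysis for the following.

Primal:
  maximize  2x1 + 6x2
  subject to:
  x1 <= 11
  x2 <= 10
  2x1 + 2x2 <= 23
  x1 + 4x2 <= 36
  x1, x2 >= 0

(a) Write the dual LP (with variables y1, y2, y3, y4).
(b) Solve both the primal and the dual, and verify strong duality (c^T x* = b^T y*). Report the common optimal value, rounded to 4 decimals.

The standard primal-dual pair for 'max c^T x s.t. A x <= b, x >= 0' is:
  Dual:  min b^T y  s.t.  A^T y >= c,  y >= 0.

So the dual LP is:
  minimize  11y1 + 10y2 + 23y3 + 36y4
  subject to:
    y1 + 2y3 + y4 >= 2
    y2 + 2y3 + 4y4 >= 6
    y1, y2, y3, y4 >= 0

Solving the primal: x* = (3.3333, 8.1667).
  primal value c^T x* = 55.6667.
Solving the dual: y* = (0, 0, 0.3333, 1.3333).
  dual value b^T y* = 55.6667.
Strong duality: c^T x* = b^T y*. Confirmed.

55.6667


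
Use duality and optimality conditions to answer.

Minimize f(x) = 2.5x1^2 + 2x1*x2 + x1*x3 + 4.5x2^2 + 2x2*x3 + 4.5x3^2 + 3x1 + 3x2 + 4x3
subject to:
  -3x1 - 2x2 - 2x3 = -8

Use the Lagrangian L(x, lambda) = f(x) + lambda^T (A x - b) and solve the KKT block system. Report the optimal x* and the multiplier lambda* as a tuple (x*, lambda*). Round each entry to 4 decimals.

Form the Lagrangian:
  L(x, lambda) = (1/2) x^T Q x + c^T x + lambda^T (A x - b)
Stationarity (grad_x L = 0): Q x + c + A^T lambda = 0.
Primal feasibility: A x = b.

This gives the KKT block system:
  [ Q   A^T ] [ x     ]   [-c ]
  [ A    0  ] [ lambda ] = [ b ]

Solving the linear system:
  x*      = (2.2789, 0.1994, 0.3821)
  lambda* = (5.0586)
  f(x*)   = 24.7162

x* = (2.2789, 0.1994, 0.3821), lambda* = (5.0586)


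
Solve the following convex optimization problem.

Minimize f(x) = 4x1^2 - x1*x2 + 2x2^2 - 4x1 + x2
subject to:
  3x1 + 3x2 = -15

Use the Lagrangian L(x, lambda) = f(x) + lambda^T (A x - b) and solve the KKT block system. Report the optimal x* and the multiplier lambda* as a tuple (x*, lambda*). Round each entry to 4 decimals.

Form the Lagrangian:
  L(x, lambda) = (1/2) x^T Q x + c^T x + lambda^T (A x - b)
Stationarity (grad_x L = 0): Q x + c + A^T lambda = 0.
Primal feasibility: A x = b.

This gives the KKT block system:
  [ Q   A^T ] [ x     ]   [-c ]
  [ A    0  ] [ lambda ] = [ b ]

Solving the linear system:
  x*      = (-1.4286, -3.5714)
  lambda* = (3.9524)
  f(x*)   = 30.7143

x* = (-1.4286, -3.5714), lambda* = (3.9524)


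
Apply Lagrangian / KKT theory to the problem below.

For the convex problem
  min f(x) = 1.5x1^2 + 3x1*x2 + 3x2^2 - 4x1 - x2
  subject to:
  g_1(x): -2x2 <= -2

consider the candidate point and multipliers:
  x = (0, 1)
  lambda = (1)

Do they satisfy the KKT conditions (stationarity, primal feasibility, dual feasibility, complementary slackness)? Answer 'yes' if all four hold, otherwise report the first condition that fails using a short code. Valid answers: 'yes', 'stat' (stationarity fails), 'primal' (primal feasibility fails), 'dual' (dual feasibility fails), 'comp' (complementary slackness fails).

Gradient of f: grad f(x) = Q x + c = (-1, 5)
Constraint values g_i(x) = a_i^T x - b_i:
  g_1((0, 1)) = 0
Stationarity residual: grad f(x) + sum_i lambda_i a_i = (-1, 3)
  -> stationarity FAILS
Primal feasibility (all g_i <= 0): OK
Dual feasibility (all lambda_i >= 0): OK
Complementary slackness (lambda_i * g_i(x) = 0 for all i): OK

Verdict: the first failing condition is stationarity -> stat.

stat


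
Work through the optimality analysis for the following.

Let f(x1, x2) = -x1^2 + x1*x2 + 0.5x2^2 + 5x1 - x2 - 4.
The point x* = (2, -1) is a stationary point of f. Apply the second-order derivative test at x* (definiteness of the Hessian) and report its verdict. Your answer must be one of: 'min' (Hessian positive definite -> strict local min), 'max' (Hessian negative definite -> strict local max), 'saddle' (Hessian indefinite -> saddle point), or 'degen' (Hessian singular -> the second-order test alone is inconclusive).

Compute the Hessian H = grad^2 f:
  H = [[-2, 1], [1, 1]]
Verify stationarity: grad f(x*) = H x* + g = (0, 0).
Eigenvalues of H: -2.3028, 1.3028.
Eigenvalues have mixed signs, so H is indefinite -> x* is a saddle point.

saddle


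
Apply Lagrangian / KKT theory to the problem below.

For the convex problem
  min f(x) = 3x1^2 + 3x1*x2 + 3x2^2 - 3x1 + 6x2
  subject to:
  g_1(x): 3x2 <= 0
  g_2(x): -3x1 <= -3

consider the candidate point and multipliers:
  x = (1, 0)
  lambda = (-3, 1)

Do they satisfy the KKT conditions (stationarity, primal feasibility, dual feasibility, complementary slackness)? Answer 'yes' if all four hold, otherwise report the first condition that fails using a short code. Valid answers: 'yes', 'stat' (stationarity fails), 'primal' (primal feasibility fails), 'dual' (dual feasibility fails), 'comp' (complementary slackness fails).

Gradient of f: grad f(x) = Q x + c = (3, 9)
Constraint values g_i(x) = a_i^T x - b_i:
  g_1((1, 0)) = 0
  g_2((1, 0)) = 0
Stationarity residual: grad f(x) + sum_i lambda_i a_i = (0, 0)
  -> stationarity OK
Primal feasibility (all g_i <= 0): OK
Dual feasibility (all lambda_i >= 0): FAILS
Complementary slackness (lambda_i * g_i(x) = 0 for all i): OK

Verdict: the first failing condition is dual_feasibility -> dual.

dual


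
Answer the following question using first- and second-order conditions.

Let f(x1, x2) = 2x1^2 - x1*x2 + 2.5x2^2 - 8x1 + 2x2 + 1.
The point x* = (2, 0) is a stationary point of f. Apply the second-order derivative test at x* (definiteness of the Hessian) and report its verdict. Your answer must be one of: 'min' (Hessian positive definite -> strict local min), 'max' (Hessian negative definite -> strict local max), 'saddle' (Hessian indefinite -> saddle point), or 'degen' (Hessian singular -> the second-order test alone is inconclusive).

Compute the Hessian H = grad^2 f:
  H = [[4, -1], [-1, 5]]
Verify stationarity: grad f(x*) = H x* + g = (0, 0).
Eigenvalues of H: 3.382, 5.618.
Both eigenvalues > 0, so H is positive definite -> x* is a strict local min.

min


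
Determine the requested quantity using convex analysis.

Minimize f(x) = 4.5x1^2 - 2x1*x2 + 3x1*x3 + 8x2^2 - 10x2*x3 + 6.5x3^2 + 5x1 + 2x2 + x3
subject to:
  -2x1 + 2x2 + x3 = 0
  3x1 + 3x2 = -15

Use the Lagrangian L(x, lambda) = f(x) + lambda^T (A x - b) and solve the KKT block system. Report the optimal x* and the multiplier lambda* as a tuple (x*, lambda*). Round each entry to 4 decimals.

Form the Lagrangian:
  L(x, lambda) = (1/2) x^T Q x + c^T x + lambda^T (A x - b)
Stationarity (grad_x L = 0): Q x + c + A^T lambda = 0.
Primal feasibility: A x = b.

This gives the KKT block system:
  [ Q   A^T ] [ x     ]   [-c ]
  [ A    0  ] [ lambda ] = [ b ]

Solving the linear system:
  x*      = (-2.7771, -2.2229, -1.1085)
  lambda* = (-0.4868, 5.9668)
  f(x*)   = 35.0308

x* = (-2.7771, -2.2229, -1.1085), lambda* = (-0.4868, 5.9668)


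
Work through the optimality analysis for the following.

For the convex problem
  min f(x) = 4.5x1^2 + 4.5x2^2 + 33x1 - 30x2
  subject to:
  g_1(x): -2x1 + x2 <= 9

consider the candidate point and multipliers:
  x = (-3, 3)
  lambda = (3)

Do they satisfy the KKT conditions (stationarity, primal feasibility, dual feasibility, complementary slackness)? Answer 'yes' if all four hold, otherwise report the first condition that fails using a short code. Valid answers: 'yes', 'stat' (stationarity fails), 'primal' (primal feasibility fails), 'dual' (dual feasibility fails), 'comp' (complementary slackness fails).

Gradient of f: grad f(x) = Q x + c = (6, -3)
Constraint values g_i(x) = a_i^T x - b_i:
  g_1((-3, 3)) = 0
Stationarity residual: grad f(x) + sum_i lambda_i a_i = (0, 0)
  -> stationarity OK
Primal feasibility (all g_i <= 0): OK
Dual feasibility (all lambda_i >= 0): OK
Complementary slackness (lambda_i * g_i(x) = 0 for all i): OK

Verdict: yes, KKT holds.

yes


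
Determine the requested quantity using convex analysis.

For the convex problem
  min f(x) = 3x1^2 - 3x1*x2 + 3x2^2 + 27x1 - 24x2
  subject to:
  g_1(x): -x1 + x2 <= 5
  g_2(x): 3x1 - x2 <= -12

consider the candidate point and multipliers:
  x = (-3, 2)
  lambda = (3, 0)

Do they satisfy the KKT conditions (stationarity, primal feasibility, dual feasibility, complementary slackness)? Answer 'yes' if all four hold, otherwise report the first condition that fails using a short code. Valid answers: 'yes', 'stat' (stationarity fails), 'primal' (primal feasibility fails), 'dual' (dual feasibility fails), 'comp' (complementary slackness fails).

Gradient of f: grad f(x) = Q x + c = (3, -3)
Constraint values g_i(x) = a_i^T x - b_i:
  g_1((-3, 2)) = 0
  g_2((-3, 2)) = 1
Stationarity residual: grad f(x) + sum_i lambda_i a_i = (0, 0)
  -> stationarity OK
Primal feasibility (all g_i <= 0): FAILS
Dual feasibility (all lambda_i >= 0): OK
Complementary slackness (lambda_i * g_i(x) = 0 for all i): OK

Verdict: the first failing condition is primal_feasibility -> primal.

primal


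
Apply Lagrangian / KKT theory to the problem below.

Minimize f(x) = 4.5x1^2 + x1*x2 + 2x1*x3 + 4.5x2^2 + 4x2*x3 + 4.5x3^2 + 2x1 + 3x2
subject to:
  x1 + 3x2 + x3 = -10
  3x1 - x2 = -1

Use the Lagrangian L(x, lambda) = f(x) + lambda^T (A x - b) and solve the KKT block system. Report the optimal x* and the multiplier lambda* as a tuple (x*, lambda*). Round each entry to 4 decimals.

Form the Lagrangian:
  L(x, lambda) = (1/2) x^T Q x + c^T x + lambda^T (A x - b)
Stationarity (grad_x L = 0): Q x + c + A^T lambda = 0.
Primal feasibility: A x = b.

This gives the KKT block system:
  [ Q   A^T ] [ x     ]   [-c ]
  [ A    0  ] [ lambda ] = [ b ]

Solving the linear system:
  x*      = (-1.3785, -3.1355, 0.7849)
  lambda* = (8.2346, 1.2458)
  f(x*)   = 35.7144

x* = (-1.3785, -3.1355, 0.7849), lambda* = (8.2346, 1.2458)


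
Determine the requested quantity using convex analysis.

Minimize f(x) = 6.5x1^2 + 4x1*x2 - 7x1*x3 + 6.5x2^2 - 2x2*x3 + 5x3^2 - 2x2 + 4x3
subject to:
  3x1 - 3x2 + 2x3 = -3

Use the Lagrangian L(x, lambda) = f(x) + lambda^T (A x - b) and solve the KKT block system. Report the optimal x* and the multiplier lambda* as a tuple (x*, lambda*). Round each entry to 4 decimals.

Form the Lagrangian:
  L(x, lambda) = (1/2) x^T Q x + c^T x + lambda^T (A x - b)
Stationarity (grad_x L = 0): Q x + c + A^T lambda = 0.
Primal feasibility: A x = b.

This gives the KKT block system:
  [ Q   A^T ] [ x     ]   [-c ]
  [ A    0  ] [ lambda ] = [ b ]

Solving the linear system:
  x*      = (-0.3972, 0.1754, -0.6412)
  lambda* = (-0.0088)
  f(x*)   = -1.471

x* = (-0.3972, 0.1754, -0.6412), lambda* = (-0.0088)


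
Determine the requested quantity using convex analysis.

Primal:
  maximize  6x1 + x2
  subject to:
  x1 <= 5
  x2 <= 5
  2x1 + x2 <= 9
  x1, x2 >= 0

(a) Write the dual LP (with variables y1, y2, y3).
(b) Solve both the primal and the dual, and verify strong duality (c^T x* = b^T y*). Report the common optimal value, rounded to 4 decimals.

The standard primal-dual pair for 'max c^T x s.t. A x <= b, x >= 0' is:
  Dual:  min b^T y  s.t.  A^T y >= c,  y >= 0.

So the dual LP is:
  minimize  5y1 + 5y2 + 9y3
  subject to:
    y1 + 2y3 >= 6
    y2 + y3 >= 1
    y1, y2, y3 >= 0

Solving the primal: x* = (4.5, 0).
  primal value c^T x* = 27.
Solving the dual: y* = (0, 0, 3).
  dual value b^T y* = 27.
Strong duality: c^T x* = b^T y*. Confirmed.

27


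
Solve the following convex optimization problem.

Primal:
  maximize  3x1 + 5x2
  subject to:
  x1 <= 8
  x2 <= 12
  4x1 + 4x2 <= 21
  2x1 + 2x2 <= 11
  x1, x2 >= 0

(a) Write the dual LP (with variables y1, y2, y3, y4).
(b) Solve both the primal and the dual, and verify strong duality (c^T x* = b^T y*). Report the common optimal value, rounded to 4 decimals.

The standard primal-dual pair for 'max c^T x s.t. A x <= b, x >= 0' is:
  Dual:  min b^T y  s.t.  A^T y >= c,  y >= 0.

So the dual LP is:
  minimize  8y1 + 12y2 + 21y3 + 11y4
  subject to:
    y1 + 4y3 + 2y4 >= 3
    y2 + 4y3 + 2y4 >= 5
    y1, y2, y3, y4 >= 0

Solving the primal: x* = (0, 5.25).
  primal value c^T x* = 26.25.
Solving the dual: y* = (0, 0, 1.25, 0).
  dual value b^T y* = 26.25.
Strong duality: c^T x* = b^T y*. Confirmed.

26.25


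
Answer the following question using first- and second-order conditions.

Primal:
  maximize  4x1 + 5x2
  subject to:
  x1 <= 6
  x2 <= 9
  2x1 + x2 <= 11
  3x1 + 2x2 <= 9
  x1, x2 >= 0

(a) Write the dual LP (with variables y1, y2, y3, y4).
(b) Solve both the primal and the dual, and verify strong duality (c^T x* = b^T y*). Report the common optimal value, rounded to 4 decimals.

The standard primal-dual pair for 'max c^T x s.t. A x <= b, x >= 0' is:
  Dual:  min b^T y  s.t.  A^T y >= c,  y >= 0.

So the dual LP is:
  minimize  6y1 + 9y2 + 11y3 + 9y4
  subject to:
    y1 + 2y3 + 3y4 >= 4
    y2 + y3 + 2y4 >= 5
    y1, y2, y3, y4 >= 0

Solving the primal: x* = (0, 4.5).
  primal value c^T x* = 22.5.
Solving the dual: y* = (0, 0, 0, 2.5).
  dual value b^T y* = 22.5.
Strong duality: c^T x* = b^T y*. Confirmed.

22.5


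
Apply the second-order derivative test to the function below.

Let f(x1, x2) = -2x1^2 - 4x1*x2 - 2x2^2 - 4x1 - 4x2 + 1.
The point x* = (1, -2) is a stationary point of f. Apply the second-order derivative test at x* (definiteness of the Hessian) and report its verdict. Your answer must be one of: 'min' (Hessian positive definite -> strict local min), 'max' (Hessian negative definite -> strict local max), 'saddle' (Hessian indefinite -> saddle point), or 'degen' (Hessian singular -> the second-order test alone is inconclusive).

Compute the Hessian H = grad^2 f:
  H = [[-4, -4], [-4, -4]]
Verify stationarity: grad f(x*) = H x* + g = (0, 0).
Eigenvalues of H: -8, 0.
H has a zero eigenvalue (singular; negative semidefinite but not definite), so H is neither positive definite, negative definite, nor indefinite. The second-order test alone is inconclusive -> degen.
(Indeed, f is constant along the null direction of H through x*, so x* is not a strict local extremum.)

degen


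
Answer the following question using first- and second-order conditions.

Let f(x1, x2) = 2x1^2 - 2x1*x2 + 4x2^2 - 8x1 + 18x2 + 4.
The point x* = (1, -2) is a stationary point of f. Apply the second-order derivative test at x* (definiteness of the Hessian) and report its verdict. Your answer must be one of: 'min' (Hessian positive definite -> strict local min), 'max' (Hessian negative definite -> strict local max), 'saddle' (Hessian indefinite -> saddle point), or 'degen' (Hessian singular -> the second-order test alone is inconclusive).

Compute the Hessian H = grad^2 f:
  H = [[4, -2], [-2, 8]]
Verify stationarity: grad f(x*) = H x* + g = (0, 0).
Eigenvalues of H: 3.1716, 8.8284.
Both eigenvalues > 0, so H is positive definite -> x* is a strict local min.

min


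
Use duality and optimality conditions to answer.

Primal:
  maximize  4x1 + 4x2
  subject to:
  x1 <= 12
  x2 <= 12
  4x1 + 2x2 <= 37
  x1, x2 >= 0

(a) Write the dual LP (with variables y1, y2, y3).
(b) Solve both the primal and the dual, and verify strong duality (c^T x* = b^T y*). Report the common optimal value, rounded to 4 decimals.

The standard primal-dual pair for 'max c^T x s.t. A x <= b, x >= 0' is:
  Dual:  min b^T y  s.t.  A^T y >= c,  y >= 0.

So the dual LP is:
  minimize  12y1 + 12y2 + 37y3
  subject to:
    y1 + 4y3 >= 4
    y2 + 2y3 >= 4
    y1, y2, y3 >= 0

Solving the primal: x* = (3.25, 12).
  primal value c^T x* = 61.
Solving the dual: y* = (0, 2, 1).
  dual value b^T y* = 61.
Strong duality: c^T x* = b^T y*. Confirmed.

61


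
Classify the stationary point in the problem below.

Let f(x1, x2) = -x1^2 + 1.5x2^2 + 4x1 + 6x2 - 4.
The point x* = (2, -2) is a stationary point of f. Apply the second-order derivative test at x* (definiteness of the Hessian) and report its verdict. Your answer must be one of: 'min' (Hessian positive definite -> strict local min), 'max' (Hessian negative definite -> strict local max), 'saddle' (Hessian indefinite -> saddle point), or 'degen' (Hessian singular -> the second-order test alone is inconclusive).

Compute the Hessian H = grad^2 f:
  H = [[-2, 0], [0, 3]]
Verify stationarity: grad f(x*) = H x* + g = (0, 0).
Eigenvalues of H: -2, 3.
Eigenvalues have mixed signs, so H is indefinite -> x* is a saddle point.

saddle


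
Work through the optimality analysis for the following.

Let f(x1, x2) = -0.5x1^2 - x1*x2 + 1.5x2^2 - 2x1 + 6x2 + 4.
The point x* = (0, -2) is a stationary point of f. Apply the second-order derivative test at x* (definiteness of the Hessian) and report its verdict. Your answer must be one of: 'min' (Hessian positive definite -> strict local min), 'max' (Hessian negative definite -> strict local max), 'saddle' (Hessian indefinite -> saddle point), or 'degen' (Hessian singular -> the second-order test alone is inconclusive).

Compute the Hessian H = grad^2 f:
  H = [[-1, -1], [-1, 3]]
Verify stationarity: grad f(x*) = H x* + g = (0, 0).
Eigenvalues of H: -1.2361, 3.2361.
Eigenvalues have mixed signs, so H is indefinite -> x* is a saddle point.

saddle


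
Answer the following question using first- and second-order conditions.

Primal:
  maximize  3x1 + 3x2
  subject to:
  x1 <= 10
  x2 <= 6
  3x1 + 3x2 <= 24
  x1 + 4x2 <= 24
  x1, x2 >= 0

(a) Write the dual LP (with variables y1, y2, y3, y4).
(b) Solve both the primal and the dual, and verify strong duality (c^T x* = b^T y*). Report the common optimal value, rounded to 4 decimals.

The standard primal-dual pair for 'max c^T x s.t. A x <= b, x >= 0' is:
  Dual:  min b^T y  s.t.  A^T y >= c,  y >= 0.

So the dual LP is:
  minimize  10y1 + 6y2 + 24y3 + 24y4
  subject to:
    y1 + 3y3 + y4 >= 3
    y2 + 3y3 + 4y4 >= 3
    y1, y2, y3, y4 >= 0

Solving the primal: x* = (8, 0).
  primal value c^T x* = 24.
Solving the dual: y* = (0, 0, 1, 0).
  dual value b^T y* = 24.
Strong duality: c^T x* = b^T y*. Confirmed.

24


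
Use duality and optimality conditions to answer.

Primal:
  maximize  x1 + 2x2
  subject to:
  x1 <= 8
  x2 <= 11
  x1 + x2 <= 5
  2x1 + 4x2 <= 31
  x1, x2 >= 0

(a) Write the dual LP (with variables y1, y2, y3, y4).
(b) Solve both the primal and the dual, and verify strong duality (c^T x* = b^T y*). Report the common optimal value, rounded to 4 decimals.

The standard primal-dual pair for 'max c^T x s.t. A x <= b, x >= 0' is:
  Dual:  min b^T y  s.t.  A^T y >= c,  y >= 0.

So the dual LP is:
  minimize  8y1 + 11y2 + 5y3 + 31y4
  subject to:
    y1 + y3 + 2y4 >= 1
    y2 + y3 + 4y4 >= 2
    y1, y2, y3, y4 >= 0

Solving the primal: x* = (0, 5).
  primal value c^T x* = 10.
Solving the dual: y* = (0, 0, 2, 0).
  dual value b^T y* = 10.
Strong duality: c^T x* = b^T y*. Confirmed.

10


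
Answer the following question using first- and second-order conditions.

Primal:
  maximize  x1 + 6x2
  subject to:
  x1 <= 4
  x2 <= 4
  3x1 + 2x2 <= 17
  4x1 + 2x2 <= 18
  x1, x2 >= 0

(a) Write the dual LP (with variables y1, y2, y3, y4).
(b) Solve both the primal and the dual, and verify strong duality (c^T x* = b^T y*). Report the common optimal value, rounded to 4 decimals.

The standard primal-dual pair for 'max c^T x s.t. A x <= b, x >= 0' is:
  Dual:  min b^T y  s.t.  A^T y >= c,  y >= 0.

So the dual LP is:
  minimize  4y1 + 4y2 + 17y3 + 18y4
  subject to:
    y1 + 3y3 + 4y4 >= 1
    y2 + 2y3 + 2y4 >= 6
    y1, y2, y3, y4 >= 0

Solving the primal: x* = (2.5, 4).
  primal value c^T x* = 26.5.
Solving the dual: y* = (0, 5.5, 0, 0.25).
  dual value b^T y* = 26.5.
Strong duality: c^T x* = b^T y*. Confirmed.

26.5


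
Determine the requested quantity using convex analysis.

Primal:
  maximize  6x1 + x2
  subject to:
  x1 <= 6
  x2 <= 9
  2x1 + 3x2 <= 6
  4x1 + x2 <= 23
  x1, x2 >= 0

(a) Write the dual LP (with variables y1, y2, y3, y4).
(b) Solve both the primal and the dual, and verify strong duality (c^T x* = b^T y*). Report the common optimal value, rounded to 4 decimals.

The standard primal-dual pair for 'max c^T x s.t. A x <= b, x >= 0' is:
  Dual:  min b^T y  s.t.  A^T y >= c,  y >= 0.

So the dual LP is:
  minimize  6y1 + 9y2 + 6y3 + 23y4
  subject to:
    y1 + 2y3 + 4y4 >= 6
    y2 + 3y3 + y4 >= 1
    y1, y2, y3, y4 >= 0

Solving the primal: x* = (3, 0).
  primal value c^T x* = 18.
Solving the dual: y* = (0, 0, 3, 0).
  dual value b^T y* = 18.
Strong duality: c^T x* = b^T y*. Confirmed.

18


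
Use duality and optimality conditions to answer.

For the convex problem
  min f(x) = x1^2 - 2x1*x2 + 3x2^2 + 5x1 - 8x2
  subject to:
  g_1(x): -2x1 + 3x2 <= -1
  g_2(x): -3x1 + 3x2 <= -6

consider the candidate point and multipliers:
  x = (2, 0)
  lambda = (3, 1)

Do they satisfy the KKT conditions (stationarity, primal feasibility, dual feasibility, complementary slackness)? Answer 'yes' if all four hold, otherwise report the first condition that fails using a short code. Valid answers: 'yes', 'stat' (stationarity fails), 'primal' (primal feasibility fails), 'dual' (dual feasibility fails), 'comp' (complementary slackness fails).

Gradient of f: grad f(x) = Q x + c = (9, -12)
Constraint values g_i(x) = a_i^T x - b_i:
  g_1((2, 0)) = -3
  g_2((2, 0)) = 0
Stationarity residual: grad f(x) + sum_i lambda_i a_i = (0, 0)
  -> stationarity OK
Primal feasibility (all g_i <= 0): OK
Dual feasibility (all lambda_i >= 0): OK
Complementary slackness (lambda_i * g_i(x) = 0 for all i): FAILS

Verdict: the first failing condition is complementary_slackness -> comp.

comp


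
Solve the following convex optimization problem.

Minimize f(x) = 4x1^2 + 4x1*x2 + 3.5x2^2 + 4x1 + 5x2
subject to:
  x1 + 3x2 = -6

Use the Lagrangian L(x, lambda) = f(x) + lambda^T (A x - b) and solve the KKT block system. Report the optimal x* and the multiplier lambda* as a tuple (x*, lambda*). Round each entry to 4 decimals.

Form the Lagrangian:
  L(x, lambda) = (1/2) x^T Q x + c^T x + lambda^T (A x - b)
Stationarity (grad_x L = 0): Q x + c + A^T lambda = 0.
Primal feasibility: A x = b.

This gives the KKT block system:
  [ Q   A^T ] [ x     ]   [-c ]
  [ A    0  ] [ lambda ] = [ b ]

Solving the linear system:
  x*      = (0.1636, -2.0545)
  lambda* = (2.9091)
  f(x*)   = 3.9182

x* = (0.1636, -2.0545), lambda* = (2.9091)


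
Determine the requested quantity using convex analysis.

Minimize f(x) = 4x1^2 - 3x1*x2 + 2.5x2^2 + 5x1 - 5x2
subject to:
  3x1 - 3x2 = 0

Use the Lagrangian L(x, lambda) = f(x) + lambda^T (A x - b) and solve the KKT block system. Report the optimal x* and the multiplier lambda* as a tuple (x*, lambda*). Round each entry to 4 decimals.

Form the Lagrangian:
  L(x, lambda) = (1/2) x^T Q x + c^T x + lambda^T (A x - b)
Stationarity (grad_x L = 0): Q x + c + A^T lambda = 0.
Primal feasibility: A x = b.

This gives the KKT block system:
  [ Q   A^T ] [ x     ]   [-c ]
  [ A    0  ] [ lambda ] = [ b ]

Solving the linear system:
  x*      = (0, 0)
  lambda* = (-1.6667)
  f(x*)   = 0

x* = (0, 0), lambda* = (-1.6667)


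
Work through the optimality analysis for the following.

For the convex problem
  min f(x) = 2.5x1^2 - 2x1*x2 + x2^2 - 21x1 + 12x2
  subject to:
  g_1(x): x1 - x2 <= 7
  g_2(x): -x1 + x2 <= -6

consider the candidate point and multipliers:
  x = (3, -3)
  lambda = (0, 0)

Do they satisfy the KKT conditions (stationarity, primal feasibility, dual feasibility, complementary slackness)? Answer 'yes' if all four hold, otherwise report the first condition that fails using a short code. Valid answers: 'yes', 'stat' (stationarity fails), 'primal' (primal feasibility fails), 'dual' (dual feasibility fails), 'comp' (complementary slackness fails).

Gradient of f: grad f(x) = Q x + c = (0, 0)
Constraint values g_i(x) = a_i^T x - b_i:
  g_1((3, -3)) = -1
  g_2((3, -3)) = 0
Stationarity residual: grad f(x) + sum_i lambda_i a_i = (0, 0)
  -> stationarity OK
Primal feasibility (all g_i <= 0): OK
Dual feasibility (all lambda_i >= 0): OK
Complementary slackness (lambda_i * g_i(x) = 0 for all i): OK

Verdict: yes, KKT holds.

yes


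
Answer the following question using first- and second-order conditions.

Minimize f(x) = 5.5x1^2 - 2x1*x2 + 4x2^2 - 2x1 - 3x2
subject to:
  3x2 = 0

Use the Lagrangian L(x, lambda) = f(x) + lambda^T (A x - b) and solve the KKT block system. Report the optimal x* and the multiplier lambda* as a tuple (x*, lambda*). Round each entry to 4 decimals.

Form the Lagrangian:
  L(x, lambda) = (1/2) x^T Q x + c^T x + lambda^T (A x - b)
Stationarity (grad_x L = 0): Q x + c + A^T lambda = 0.
Primal feasibility: A x = b.

This gives the KKT block system:
  [ Q   A^T ] [ x     ]   [-c ]
  [ A    0  ] [ lambda ] = [ b ]

Solving the linear system:
  x*      = (0.1818, 0)
  lambda* = (1.1212)
  f(x*)   = -0.1818

x* = (0.1818, 0), lambda* = (1.1212)


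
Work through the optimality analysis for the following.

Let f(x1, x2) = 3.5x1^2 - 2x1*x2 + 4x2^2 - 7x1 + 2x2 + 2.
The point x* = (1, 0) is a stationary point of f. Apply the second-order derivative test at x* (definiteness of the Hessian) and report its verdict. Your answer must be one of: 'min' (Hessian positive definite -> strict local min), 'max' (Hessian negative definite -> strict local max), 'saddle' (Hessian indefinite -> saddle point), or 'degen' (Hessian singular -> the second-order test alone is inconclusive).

Compute the Hessian H = grad^2 f:
  H = [[7, -2], [-2, 8]]
Verify stationarity: grad f(x*) = H x* + g = (0, 0).
Eigenvalues of H: 5.4384, 9.5616.
Both eigenvalues > 0, so H is positive definite -> x* is a strict local min.

min


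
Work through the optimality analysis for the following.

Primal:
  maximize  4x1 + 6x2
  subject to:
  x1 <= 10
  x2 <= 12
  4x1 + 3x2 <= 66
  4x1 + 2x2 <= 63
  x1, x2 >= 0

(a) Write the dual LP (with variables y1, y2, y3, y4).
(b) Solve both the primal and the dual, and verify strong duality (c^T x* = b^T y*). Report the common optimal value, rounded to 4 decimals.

The standard primal-dual pair for 'max c^T x s.t. A x <= b, x >= 0' is:
  Dual:  min b^T y  s.t.  A^T y >= c,  y >= 0.

So the dual LP is:
  minimize  10y1 + 12y2 + 66y3 + 63y4
  subject to:
    y1 + 4y3 + 4y4 >= 4
    y2 + 3y3 + 2y4 >= 6
    y1, y2, y3, y4 >= 0

Solving the primal: x* = (7.5, 12).
  primal value c^T x* = 102.
Solving the dual: y* = (0, 3, 1, 0).
  dual value b^T y* = 102.
Strong duality: c^T x* = b^T y*. Confirmed.

102


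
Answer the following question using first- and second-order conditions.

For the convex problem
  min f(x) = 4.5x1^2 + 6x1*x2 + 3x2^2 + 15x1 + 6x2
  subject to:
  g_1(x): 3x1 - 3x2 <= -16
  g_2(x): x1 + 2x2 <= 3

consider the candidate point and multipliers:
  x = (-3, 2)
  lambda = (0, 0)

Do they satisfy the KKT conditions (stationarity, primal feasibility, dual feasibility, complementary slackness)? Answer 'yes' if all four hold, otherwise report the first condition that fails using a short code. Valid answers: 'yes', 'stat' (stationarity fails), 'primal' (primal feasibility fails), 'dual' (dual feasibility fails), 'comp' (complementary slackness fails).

Gradient of f: grad f(x) = Q x + c = (0, 0)
Constraint values g_i(x) = a_i^T x - b_i:
  g_1((-3, 2)) = 1
  g_2((-3, 2)) = -2
Stationarity residual: grad f(x) + sum_i lambda_i a_i = (0, 0)
  -> stationarity OK
Primal feasibility (all g_i <= 0): FAILS
Dual feasibility (all lambda_i >= 0): OK
Complementary slackness (lambda_i * g_i(x) = 0 for all i): OK

Verdict: the first failing condition is primal_feasibility -> primal.

primal


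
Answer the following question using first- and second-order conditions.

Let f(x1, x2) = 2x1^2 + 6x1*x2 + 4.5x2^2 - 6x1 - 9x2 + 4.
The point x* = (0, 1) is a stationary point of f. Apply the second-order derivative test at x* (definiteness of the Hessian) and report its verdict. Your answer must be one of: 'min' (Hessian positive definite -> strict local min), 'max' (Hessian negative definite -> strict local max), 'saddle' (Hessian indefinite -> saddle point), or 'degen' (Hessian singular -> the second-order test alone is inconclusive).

Compute the Hessian H = grad^2 f:
  H = [[4, 6], [6, 9]]
Verify stationarity: grad f(x*) = H x* + g = (0, 0).
Eigenvalues of H: 0, 13.
H has a zero eigenvalue (singular; positive semidefinite but not definite), so H is neither positive definite, negative definite, nor indefinite. The second-order test alone is inconclusive -> degen.
(Indeed, f is constant along the null direction of H through x*, so x* is not a strict local extremum.)

degen


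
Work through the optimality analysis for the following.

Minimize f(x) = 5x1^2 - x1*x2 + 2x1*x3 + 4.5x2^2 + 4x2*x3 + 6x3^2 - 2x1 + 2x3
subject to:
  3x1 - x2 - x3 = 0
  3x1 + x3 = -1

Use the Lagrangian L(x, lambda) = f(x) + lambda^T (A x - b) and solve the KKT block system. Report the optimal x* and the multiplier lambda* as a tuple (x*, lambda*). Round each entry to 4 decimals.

Form the Lagrangian:
  L(x, lambda) = (1/2) x^T Q x + c^T x + lambda^T (A x - b)
Stationarity (grad_x L = 0): Q x + c + A^T lambda = 0.
Primal feasibility: A x = b.

This gives the KKT block system:
  [ Q   A^T ] [ x     ]   [-c ]
  [ A    0  ] [ lambda ] = [ b ]

Solving the linear system:
  x*      = (-0.1569, 0.0584, -0.5292)
  lambda* = (-1.4343, 2.9964)
  f(x*)   = 1.1259

x* = (-0.1569, 0.0584, -0.5292), lambda* = (-1.4343, 2.9964)


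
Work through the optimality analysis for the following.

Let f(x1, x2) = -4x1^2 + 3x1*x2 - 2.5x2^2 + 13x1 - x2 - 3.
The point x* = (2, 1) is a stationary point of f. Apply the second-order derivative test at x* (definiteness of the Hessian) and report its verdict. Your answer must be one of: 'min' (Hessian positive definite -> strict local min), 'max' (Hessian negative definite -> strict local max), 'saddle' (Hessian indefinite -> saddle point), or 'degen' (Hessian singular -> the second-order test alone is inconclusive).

Compute the Hessian H = grad^2 f:
  H = [[-8, 3], [3, -5]]
Verify stationarity: grad f(x*) = H x* + g = (0, 0).
Eigenvalues of H: -9.8541, -3.1459.
Both eigenvalues < 0, so H is negative definite -> x* is a strict local max.

max


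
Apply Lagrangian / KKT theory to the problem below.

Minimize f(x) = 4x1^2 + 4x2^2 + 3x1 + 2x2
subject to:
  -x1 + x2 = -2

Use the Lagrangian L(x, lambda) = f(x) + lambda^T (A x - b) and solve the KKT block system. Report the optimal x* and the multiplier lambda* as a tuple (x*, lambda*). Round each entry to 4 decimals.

Form the Lagrangian:
  L(x, lambda) = (1/2) x^T Q x + c^T x + lambda^T (A x - b)
Stationarity (grad_x L = 0): Q x + c + A^T lambda = 0.
Primal feasibility: A x = b.

This gives the KKT block system:
  [ Q   A^T ] [ x     ]   [-c ]
  [ A    0  ] [ lambda ] = [ b ]

Solving the linear system:
  x*      = (0.6875, -1.3125)
  lambda* = (8.5)
  f(x*)   = 8.2188

x* = (0.6875, -1.3125), lambda* = (8.5)


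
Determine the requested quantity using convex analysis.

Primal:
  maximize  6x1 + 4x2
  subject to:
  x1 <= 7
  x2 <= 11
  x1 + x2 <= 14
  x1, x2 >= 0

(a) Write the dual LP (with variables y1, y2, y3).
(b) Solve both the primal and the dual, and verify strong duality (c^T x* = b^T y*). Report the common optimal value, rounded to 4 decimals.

The standard primal-dual pair for 'max c^T x s.t. A x <= b, x >= 0' is:
  Dual:  min b^T y  s.t.  A^T y >= c,  y >= 0.

So the dual LP is:
  minimize  7y1 + 11y2 + 14y3
  subject to:
    y1 + y3 >= 6
    y2 + y3 >= 4
    y1, y2, y3 >= 0

Solving the primal: x* = (7, 7).
  primal value c^T x* = 70.
Solving the dual: y* = (2, 0, 4).
  dual value b^T y* = 70.
Strong duality: c^T x* = b^T y*. Confirmed.

70


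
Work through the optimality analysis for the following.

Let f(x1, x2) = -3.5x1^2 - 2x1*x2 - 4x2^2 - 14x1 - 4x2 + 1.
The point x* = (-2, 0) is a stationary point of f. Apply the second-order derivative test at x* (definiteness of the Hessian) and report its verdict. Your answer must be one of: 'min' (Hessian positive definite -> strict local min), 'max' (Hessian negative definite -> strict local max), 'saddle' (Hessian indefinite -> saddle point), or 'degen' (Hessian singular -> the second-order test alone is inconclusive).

Compute the Hessian H = grad^2 f:
  H = [[-7, -2], [-2, -8]]
Verify stationarity: grad f(x*) = H x* + g = (0, 0).
Eigenvalues of H: -9.5616, -5.4384.
Both eigenvalues < 0, so H is negative definite -> x* is a strict local max.

max
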